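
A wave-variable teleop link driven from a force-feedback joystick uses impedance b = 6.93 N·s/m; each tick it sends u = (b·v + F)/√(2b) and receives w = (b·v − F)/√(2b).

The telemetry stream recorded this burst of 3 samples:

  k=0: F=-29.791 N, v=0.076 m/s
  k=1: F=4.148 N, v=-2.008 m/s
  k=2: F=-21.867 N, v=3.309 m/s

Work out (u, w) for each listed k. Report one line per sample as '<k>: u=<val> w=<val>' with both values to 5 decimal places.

0: u=-7.86062 w=8.14356
1: u=-2.62361 w=-4.85198
2: u=0.28590 w=12.03319

k=0: b·v=6.93×0.076=0.52668; √(2b)=3.72290; u=(0.52668+(-29.791))/3.72290=-7.86062, w=(0.52668−(-29.791))/3.72290=8.14356
k=1: b·v=6.93×(-2.008)=-13.91544; √(2b)=3.72290; u=(-13.91544+4.148)/3.72290=-2.62361, w=(-13.91544−4.148)/3.72290=-4.85198
k=2: b·v=6.93×3.309=22.93137; √(2b)=3.72290; u=(22.93137+(-21.867))/3.72290=0.28590, w=(22.93137−(-21.867))/3.72290=12.03319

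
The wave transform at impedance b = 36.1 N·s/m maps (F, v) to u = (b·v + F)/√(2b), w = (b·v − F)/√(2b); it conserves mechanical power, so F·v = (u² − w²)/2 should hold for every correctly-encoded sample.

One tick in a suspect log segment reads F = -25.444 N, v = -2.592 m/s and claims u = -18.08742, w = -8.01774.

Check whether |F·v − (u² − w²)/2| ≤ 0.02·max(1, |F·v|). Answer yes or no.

F·v = (-25.444)×(-2.592) = 65.95085 W.
(u² − w²)/2 = (327.15476 − 64.28415)/2 = 131.43530 W.
|Δ| = 65.48446;  2% of max(1, |F·v|) = 1.31902.

no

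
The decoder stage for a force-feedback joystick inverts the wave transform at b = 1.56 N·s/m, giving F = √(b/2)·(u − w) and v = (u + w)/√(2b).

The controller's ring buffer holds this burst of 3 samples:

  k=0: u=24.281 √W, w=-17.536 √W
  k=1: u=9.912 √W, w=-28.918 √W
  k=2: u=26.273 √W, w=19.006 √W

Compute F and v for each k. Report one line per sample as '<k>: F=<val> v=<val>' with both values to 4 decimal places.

0: F=36.9318 v=3.8186
1: F=34.2937 v=-10.7600
2: F=6.4180 v=25.6342

k=0: u−w=41.8170, u+w=6.7450; √(b/2)=0.8832, √(2b)=1.7664; F=0.8832×41.817=36.9318, v=6.7450/1.7664=3.8186
k=1: u−w=38.8300, u+w=-19.0060; √(b/2)=0.8832, √(2b)=1.7664; F=0.8832×38.83=34.2937, v=-19.0060/1.7664=-10.7600
k=2: u−w=7.2670, u+w=45.2790; √(b/2)=0.8832, √(2b)=1.7664; F=0.8832×7.267=6.4180, v=45.2790/1.7664=25.6342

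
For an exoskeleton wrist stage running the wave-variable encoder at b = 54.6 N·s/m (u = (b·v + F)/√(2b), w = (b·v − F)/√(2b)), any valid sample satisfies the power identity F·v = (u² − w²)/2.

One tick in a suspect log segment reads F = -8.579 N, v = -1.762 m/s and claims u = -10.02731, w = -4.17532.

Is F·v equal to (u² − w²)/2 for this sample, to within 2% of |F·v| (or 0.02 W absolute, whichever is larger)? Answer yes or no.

no

F·v = (-8.579)×(-1.762) = 15.11620 W.
(u² − w²)/2 = (100.54695 − 17.43330)/2 = 41.55682 W.
|Δ| = 26.44063;  2% of max(1, |F·v|) = 0.30232.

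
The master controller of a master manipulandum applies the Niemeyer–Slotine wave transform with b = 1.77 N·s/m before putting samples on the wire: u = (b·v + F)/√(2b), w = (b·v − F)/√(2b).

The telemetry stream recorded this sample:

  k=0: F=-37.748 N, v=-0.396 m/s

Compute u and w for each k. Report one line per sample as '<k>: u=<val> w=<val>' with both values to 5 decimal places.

k=0: b·v=1.77×(-0.396)=-0.70092; √(2b)=1.88149; u=(-0.70092+(-37.748))/1.88149=-20.43537, w=(-0.70092−(-37.748))/1.88149=19.69030

0: u=-20.43537 w=19.69030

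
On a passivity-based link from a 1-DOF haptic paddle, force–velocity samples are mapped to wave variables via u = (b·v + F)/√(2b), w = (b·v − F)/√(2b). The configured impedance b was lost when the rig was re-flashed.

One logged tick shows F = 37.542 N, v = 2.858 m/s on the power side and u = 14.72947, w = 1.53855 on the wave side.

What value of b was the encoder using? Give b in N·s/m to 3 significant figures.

b = 16.2 N·s/m

u + w = 16.2680;  u + w = √(2b)·v, so √(2b) = 16.2680/2.858 = 5.6921.
b = (√(2b))²/2 = 32.4000/2 = 16.2000.
(Check via u − w = 2F/√(2b): u − w = 13.1909, 2F/√(2b) = 13.1909.)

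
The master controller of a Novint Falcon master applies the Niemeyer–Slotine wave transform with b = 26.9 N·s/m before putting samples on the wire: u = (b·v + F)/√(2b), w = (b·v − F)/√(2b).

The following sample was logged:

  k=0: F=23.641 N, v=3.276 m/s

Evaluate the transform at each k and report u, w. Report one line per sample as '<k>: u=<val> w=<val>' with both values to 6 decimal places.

0: u=15.237588 w=8.791375

k=0: b·v=26.9×3.276=88.124400; √(2b)=7.334848; u=(88.124400+23.641)/7.334848=15.237588, w=(88.124400−23.641)/7.334848=8.791375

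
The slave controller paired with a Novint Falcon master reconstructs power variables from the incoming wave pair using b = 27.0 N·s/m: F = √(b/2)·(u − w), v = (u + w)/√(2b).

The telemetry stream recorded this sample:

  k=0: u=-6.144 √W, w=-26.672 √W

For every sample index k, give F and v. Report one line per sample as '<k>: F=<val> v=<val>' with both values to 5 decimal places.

k=0: u−w=20.52800, u+w=-32.81600; √(b/2)=3.67423, √(2b)=7.34847; F=3.67423×20.528=75.42469, v=-32.81600/7.34847=-4.46569

0: F=75.42469 v=-4.46569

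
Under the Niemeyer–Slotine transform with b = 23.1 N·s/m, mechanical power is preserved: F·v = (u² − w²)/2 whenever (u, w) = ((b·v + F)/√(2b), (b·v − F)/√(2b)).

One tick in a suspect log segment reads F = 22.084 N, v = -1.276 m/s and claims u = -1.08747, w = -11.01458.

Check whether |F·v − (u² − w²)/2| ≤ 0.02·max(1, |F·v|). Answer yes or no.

no

F·v = 22.084×(-1.276) = -28.17918 W.
(u² − w²)/2 = (1.18259 − 121.32097)/2 = -60.06919 W.
|Δ| = 31.89001;  2% of max(1, |F·v|) = 0.56358.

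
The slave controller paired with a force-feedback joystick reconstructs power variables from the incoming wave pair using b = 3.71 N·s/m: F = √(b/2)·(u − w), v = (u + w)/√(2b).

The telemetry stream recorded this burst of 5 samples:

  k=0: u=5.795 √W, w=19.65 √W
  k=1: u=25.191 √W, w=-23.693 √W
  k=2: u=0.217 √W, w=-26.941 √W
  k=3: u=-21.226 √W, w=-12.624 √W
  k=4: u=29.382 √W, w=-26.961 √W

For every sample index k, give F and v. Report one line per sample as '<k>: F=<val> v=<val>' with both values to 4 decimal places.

k=0: u−w=-13.8550, u+w=25.4450; √(b/2)=1.3620, √(2b)=2.7240; F=1.3620×(-13.855)=-18.8703, v=25.4450/2.7240=9.3412
k=1: u−w=48.8840, u+w=1.4980; √(b/2)=1.3620, √(2b)=2.7240; F=1.3620×48.884=66.5792, v=1.4980/2.7240=0.5499
k=2: u−w=27.1580, u+w=-26.7240; √(b/2)=1.3620, √(2b)=2.7240; F=1.3620×27.158=36.9888, v=-26.7240/2.7240=-9.8107
k=3: u−w=-8.6020, u+w=-33.8500; √(b/2)=1.3620, √(2b)=2.7240; F=1.3620×(-8.602)=-11.7158, v=-33.8500/2.7240=-12.4267
k=4: u−w=56.3430, u+w=2.4210; √(b/2)=1.3620, √(2b)=2.7240; F=1.3620×56.343=76.7383, v=2.4210/2.7240=0.8888

0: F=-18.8703 v=9.3412
1: F=66.5792 v=0.5499
2: F=36.9888 v=-9.8107
3: F=-11.7158 v=-12.4267
4: F=76.7383 v=0.8888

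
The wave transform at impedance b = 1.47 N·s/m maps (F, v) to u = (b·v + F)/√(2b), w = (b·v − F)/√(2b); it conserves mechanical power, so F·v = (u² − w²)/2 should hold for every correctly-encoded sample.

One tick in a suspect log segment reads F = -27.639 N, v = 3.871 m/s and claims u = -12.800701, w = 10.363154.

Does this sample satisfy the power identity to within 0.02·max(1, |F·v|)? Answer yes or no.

no

F·v = (-27.639)×3.871 = -106.990569 W.
(u² − w²)/2 = (163.857946 − 107.394961)/2 = 28.231493 W.
|Δ| = 135.222062;  2% of max(1, |F·v|) = 2.139811.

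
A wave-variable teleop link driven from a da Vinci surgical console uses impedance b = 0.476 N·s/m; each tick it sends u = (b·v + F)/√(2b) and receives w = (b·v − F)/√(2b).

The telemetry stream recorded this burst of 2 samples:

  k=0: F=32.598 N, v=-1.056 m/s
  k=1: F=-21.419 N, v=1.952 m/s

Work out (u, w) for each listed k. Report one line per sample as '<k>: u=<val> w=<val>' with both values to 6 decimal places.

0: u=32.894521 w=-33.924865
1: u=-21.000047 w=22.904623

k=0: b·v=0.476×(-1.056)=-0.502656; √(2b)=0.975705; u=(-0.502656+32.598)/0.975705=32.894521, w=(-0.502656−32.598)/0.975705=-33.924865
k=1: b·v=0.476×1.952=0.929152; √(2b)=0.975705; u=(0.929152+(-21.419))/0.975705=-21.000047, w=(0.929152−(-21.419))/0.975705=22.904623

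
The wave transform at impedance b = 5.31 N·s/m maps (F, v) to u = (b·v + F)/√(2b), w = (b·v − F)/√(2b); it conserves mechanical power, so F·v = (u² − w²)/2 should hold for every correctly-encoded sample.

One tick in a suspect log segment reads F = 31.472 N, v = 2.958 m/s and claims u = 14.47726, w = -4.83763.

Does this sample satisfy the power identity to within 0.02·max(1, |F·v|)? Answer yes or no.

yes

F·v = 31.472×2.958 = 93.0942 W.
(u² − w²)/2 = (209.5911 − 23.4027)/2 = 93.0942 W.
|Δ| = 0.0000;  2% of max(1, |F·v|) = 1.8619.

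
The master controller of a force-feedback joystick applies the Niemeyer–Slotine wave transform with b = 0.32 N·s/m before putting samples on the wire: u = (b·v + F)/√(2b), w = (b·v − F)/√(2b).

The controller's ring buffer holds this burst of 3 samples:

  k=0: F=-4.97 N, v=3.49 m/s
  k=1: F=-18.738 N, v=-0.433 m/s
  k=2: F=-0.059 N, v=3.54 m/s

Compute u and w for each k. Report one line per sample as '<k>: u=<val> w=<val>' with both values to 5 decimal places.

0: u=-4.81650 w=7.60850
1: u=-23.59570 w=23.24930
2: u=1.34225 w=1.48975

k=0: b·v=0.32×3.49=1.11680; √(2b)=0.80000; u=(1.11680+(-4.97))/0.80000=-4.81650, w=(1.11680−(-4.97))/0.80000=7.60850
k=1: b·v=0.32×(-0.433)=-0.13856; √(2b)=0.80000; u=(-0.13856+(-18.738))/0.80000=-23.59570, w=(-0.13856−(-18.738))/0.80000=23.24930
k=2: b·v=0.32×3.54=1.13280; √(2b)=0.80000; u=(1.13280+(-0.059))/0.80000=1.34225, w=(1.13280−(-0.059))/0.80000=1.48975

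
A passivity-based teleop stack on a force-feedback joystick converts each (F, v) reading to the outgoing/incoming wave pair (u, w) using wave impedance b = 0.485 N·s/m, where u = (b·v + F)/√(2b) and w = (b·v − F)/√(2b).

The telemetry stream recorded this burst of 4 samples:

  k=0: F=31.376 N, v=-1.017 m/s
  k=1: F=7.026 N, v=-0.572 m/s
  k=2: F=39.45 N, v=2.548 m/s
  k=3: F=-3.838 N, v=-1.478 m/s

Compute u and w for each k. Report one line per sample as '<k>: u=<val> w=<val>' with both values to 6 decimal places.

0: u=31.356687 w=-32.358316
1: u=6.852145 w=-7.415499
2: u=41.310151 w=-38.800662
3: u=-4.624729 w=3.169068

k=0: b·v=0.485×(-1.017)=-0.493245; √(2b)=0.984886; u=(-0.493245+31.376)/0.984886=31.356687, w=(-0.493245−31.376)/0.984886=-32.358316
k=1: b·v=0.485×(-0.572)=-0.277420; √(2b)=0.984886; u=(-0.277420+7.026)/0.984886=6.852145, w=(-0.277420−7.026)/0.984886=-7.415499
k=2: b·v=0.485×2.548=1.235780; √(2b)=0.984886; u=(1.235780+39.45)/0.984886=41.310151, w=(1.235780−39.45)/0.984886=-38.800662
k=3: b·v=0.485×(-1.478)=-0.716830; √(2b)=0.984886; u=(-0.716830+(-3.838))/0.984886=-4.624729, w=(-0.716830−(-3.838))/0.984886=3.169068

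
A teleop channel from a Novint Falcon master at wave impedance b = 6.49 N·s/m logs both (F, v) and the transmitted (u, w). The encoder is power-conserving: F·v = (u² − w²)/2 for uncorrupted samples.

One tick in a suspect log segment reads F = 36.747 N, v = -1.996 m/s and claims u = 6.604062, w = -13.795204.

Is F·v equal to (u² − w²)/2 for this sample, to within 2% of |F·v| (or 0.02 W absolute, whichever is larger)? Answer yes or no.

F·v = 36.747×(-1.996) = -73.347012 W.
(u² − w²)/2 = (43.613635 − 190.307653)/2 = -73.347009 W.
|Δ| = 0.000003;  2% of max(1, |F·v|) = 1.466940.

yes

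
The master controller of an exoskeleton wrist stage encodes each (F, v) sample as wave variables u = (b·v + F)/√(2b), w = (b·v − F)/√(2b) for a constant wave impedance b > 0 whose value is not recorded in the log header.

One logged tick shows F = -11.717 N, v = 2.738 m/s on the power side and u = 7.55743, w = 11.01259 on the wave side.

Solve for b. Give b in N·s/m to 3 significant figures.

b = 23 N·s/m

u + w = 18.5700;  u + w = √(2b)·v, so √(2b) = 18.5700/2.738 = 6.7823.
b = (√(2b))²/2 = 46.0000/2 = 23.0000.
(Check via u − w = 2F/√(2b): u − w = -3.4552, 2F/√(2b) = -3.4552.)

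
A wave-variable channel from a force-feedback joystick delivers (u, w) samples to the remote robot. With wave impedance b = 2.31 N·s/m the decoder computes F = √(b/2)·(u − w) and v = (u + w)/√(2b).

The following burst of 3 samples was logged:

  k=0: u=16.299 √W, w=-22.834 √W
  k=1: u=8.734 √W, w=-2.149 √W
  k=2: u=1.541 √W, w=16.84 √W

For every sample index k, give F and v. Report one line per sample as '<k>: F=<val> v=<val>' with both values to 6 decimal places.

0: F=42.056598 v=-3.040357
1: F=11.696061 v=3.063619
2: F=-16.441977 v=8.551615

k=0: u−w=39.133000, u+w=-6.535000; √(b/2)=1.074709, √(2b)=2.149419; F=1.074709×39.133=42.056598, v=-6.535000/2.149419=-3.040357
k=1: u−w=10.883000, u+w=6.585000; √(b/2)=1.074709, √(2b)=2.149419; F=1.074709×10.883=11.696061, v=6.585000/2.149419=3.063619
k=2: u−w=-15.299000, u+w=18.381000; √(b/2)=1.074709, √(2b)=2.149419; F=1.074709×(-15.299)=-16.441977, v=18.381000/2.149419=8.551615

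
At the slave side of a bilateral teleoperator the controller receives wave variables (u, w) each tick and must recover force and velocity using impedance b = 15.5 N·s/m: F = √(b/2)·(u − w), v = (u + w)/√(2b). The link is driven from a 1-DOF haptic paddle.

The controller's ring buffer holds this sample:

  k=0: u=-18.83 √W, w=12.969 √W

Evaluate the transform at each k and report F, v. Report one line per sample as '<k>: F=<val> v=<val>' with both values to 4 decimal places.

0: F=-88.5247 v=-1.0527

k=0: u−w=-31.7990, u+w=-5.8610; √(b/2)=2.7839, √(2b)=5.5678; F=2.7839×(-31.799)=-88.5247, v=-5.8610/5.5678=-1.0527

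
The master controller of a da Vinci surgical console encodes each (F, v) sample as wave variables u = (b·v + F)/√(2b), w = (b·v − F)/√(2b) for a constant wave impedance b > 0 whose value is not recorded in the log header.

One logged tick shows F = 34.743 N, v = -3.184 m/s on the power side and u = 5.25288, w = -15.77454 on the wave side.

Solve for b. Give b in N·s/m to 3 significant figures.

b = 5.46 N·s/m

u + w = -10.52166;  u + w = √(2b)·v, so √(2b) = -10.52166/(-3.184) = 3.30454.
b = (√(2b))²/2 = 10.91999/2 = 5.46000.
(Check via u − w = 2F/√(2b): u − w = 21.02742, 2F/√(2b) = 21.02743.)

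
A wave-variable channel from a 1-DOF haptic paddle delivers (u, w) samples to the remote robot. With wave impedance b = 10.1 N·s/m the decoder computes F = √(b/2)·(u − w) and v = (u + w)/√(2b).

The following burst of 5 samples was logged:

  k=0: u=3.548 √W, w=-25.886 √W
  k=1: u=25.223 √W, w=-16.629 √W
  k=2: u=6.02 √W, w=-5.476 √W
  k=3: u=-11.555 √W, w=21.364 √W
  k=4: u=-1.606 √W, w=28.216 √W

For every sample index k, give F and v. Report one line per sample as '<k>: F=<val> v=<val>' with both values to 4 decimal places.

0: F=66.1447 v=-4.9701
1: F=94.0507 v=1.9121
2: F=25.8340 v=0.1210
3: F=-73.9763 v=2.1825
4: F=-67.0166 v=5.9206

k=0: u−w=29.4340, u+w=-22.3380; √(b/2)=2.2472, √(2b)=4.4944; F=2.2472×29.434=66.1447, v=-22.3380/4.4944=-4.9701
k=1: u−w=41.8520, u+w=8.5940; √(b/2)=2.2472, √(2b)=4.4944; F=2.2472×41.852=94.0507, v=8.5940/4.4944=1.9121
k=2: u−w=11.4960, u+w=0.5440; √(b/2)=2.2472, √(2b)=4.4944; F=2.2472×11.496=25.8340, v=0.5440/4.4944=0.1210
k=3: u−w=-32.9190, u+w=9.8090; √(b/2)=2.2472, √(2b)=4.4944; F=2.2472×(-32.919)=-73.9763, v=9.8090/4.4944=2.1825
k=4: u−w=-29.8220, u+w=26.6100; √(b/2)=2.2472, √(2b)=4.4944; F=2.2472×(-29.822)=-67.0166, v=26.6100/4.4944=5.9206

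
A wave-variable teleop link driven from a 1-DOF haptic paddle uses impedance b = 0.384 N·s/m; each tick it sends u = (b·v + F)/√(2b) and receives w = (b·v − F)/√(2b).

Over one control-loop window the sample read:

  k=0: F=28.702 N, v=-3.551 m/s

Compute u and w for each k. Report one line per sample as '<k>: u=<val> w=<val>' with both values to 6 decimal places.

k=0: b·v=0.384×(-3.551)=-1.363584; √(2b)=0.876356; u=(-1.363584+28.702)/0.876356=31.195557, w=(-1.363584−28.702)/0.876356=-34.307497

0: u=31.195557 w=-34.307497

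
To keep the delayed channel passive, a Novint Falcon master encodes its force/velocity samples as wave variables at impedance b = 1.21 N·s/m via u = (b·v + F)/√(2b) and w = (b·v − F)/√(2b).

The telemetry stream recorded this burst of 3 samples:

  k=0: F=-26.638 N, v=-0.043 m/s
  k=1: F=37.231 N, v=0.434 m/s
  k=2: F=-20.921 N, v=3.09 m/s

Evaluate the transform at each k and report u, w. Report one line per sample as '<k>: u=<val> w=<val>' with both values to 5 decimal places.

0: u=-17.15700 w=17.09011
1: u=24.27057 w=-23.59542
2: u=-11.04507 w=15.85198

k=0: b·v=1.21×(-0.043)=-0.05203; √(2b)=1.55563; u=(-0.05203+(-26.638))/1.55563=-17.15700, w=(-0.05203−(-26.638))/1.55563=17.09011
k=1: b·v=1.21×0.434=0.52514; √(2b)=1.55563; u=(0.52514+37.231)/1.55563=24.27057, w=(0.52514−37.231)/1.55563=-23.59542
k=2: b·v=1.21×3.09=3.73890; √(2b)=1.55563; u=(3.73890+(-20.921))/1.55563=-11.04507, w=(3.73890−(-20.921))/1.55563=15.85198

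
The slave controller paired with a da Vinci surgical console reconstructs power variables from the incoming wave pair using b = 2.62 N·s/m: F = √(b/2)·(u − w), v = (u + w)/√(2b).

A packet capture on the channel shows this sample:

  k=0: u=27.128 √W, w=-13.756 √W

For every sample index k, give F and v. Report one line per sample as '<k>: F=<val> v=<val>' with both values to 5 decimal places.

0: F=46.79388 v=5.84159

k=0: u−w=40.88400, u+w=13.37200; √(b/2)=1.14455, √(2b)=2.28910; F=1.14455×40.884=46.79388, v=13.37200/2.28910=5.84159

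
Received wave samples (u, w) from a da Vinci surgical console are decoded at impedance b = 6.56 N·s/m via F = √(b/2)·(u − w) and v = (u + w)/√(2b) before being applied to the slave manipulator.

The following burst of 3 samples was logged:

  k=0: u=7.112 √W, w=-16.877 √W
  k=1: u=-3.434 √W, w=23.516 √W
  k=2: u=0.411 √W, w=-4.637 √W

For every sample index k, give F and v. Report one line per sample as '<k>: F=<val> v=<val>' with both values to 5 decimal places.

0: F=43.44593 v=-2.69591
1: F=-48.80853 v=5.54421
2: F=9.14232 v=-1.16671

k=0: u−w=23.98900, u+w=-9.76500; √(b/2)=1.81108, √(2b)=3.62215; F=1.81108×23.989=43.44593, v=-9.76500/3.62215=-2.69591
k=1: u−w=-26.95000, u+w=20.08200; √(b/2)=1.81108, √(2b)=3.62215; F=1.81108×(-26.95)=-48.80853, v=20.08200/3.62215=5.54421
k=2: u−w=5.04800, u+w=-4.22600; √(b/2)=1.81108, √(2b)=3.62215; F=1.81108×5.048=9.14232, v=-4.22600/3.62215=-1.16671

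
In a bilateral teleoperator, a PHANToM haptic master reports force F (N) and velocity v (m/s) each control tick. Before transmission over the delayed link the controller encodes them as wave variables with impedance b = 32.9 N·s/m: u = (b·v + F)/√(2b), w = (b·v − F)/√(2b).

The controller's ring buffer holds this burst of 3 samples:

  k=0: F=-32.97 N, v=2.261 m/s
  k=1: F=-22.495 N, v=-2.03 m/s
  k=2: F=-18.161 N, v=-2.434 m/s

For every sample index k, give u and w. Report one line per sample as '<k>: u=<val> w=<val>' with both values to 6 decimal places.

k=0: b·v=32.9×2.261=74.386900; √(2b)=8.111720; u=(74.386900+(-32.97))/8.111720=5.105810, w=(74.386900−(-32.97))/8.111720=13.234789
k=1: b·v=32.9×(-2.03)=-66.787000; √(2b)=8.111720; u=(-66.787000+(-22.495))/8.111720=-11.006544, w=(-66.787000−(-22.495))/8.111720=-5.460248
k=2: b·v=32.9×(-2.434)=-80.078600; √(2b)=8.111720; u=(-80.078600+(-18.161))/8.111720=-12.110822, w=(-80.078600−(-18.161))/8.111720=-7.633104

0: u=5.105810 w=13.234789
1: u=-11.006544 w=-5.460248
2: u=-12.110822 w=-7.633104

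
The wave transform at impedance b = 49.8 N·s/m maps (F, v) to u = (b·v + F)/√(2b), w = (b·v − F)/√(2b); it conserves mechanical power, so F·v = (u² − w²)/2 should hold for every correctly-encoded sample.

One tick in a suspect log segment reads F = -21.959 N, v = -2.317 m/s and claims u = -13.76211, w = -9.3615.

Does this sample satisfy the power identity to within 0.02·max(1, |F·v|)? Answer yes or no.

F·v = (-21.959)×(-2.317) = 50.8790 W.
(u² − w²)/2 = (189.3957 − 87.6377)/2 = 50.8790 W.
|Δ| = 0.0000;  2% of max(1, |F·v|) = 1.0176.

yes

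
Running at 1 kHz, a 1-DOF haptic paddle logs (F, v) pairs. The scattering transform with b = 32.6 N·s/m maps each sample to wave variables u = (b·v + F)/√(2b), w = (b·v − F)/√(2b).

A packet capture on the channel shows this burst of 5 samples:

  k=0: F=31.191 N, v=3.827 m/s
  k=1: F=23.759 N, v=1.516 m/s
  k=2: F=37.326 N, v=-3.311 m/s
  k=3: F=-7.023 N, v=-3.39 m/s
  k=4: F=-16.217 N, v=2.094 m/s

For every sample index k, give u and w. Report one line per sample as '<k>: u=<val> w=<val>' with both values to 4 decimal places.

k=0: b·v=32.6×3.827=124.7602; √(2b)=8.0747; u=(124.7602+31.191)/8.0747=19.3137, w=(124.7602−31.191)/8.0747=11.5880
k=1: b·v=32.6×1.516=49.4216; √(2b)=8.0747; u=(49.4216+23.759)/8.0747=9.0630, w=(49.4216−23.759)/8.0747=3.1782
k=2: b·v=32.6×(-3.311)=-107.9386; √(2b)=8.0747; u=(-107.9386+37.326)/8.0747=-8.7450, w=(-107.9386−37.326)/8.0747=-17.9902
k=3: b·v=32.6×(-3.39)=-110.5140; √(2b)=8.0747; u=(-110.5140+(-7.023))/8.0747=-14.5563, w=(-110.5140−(-7.023))/8.0747=-12.8168
k=4: b·v=32.6×2.094=68.2644; √(2b)=8.0747; u=(68.2644+(-16.217))/8.0747=6.4458, w=(68.2644−(-16.217))/8.0747=10.4625

0: u=19.3137 w=11.5880
1: u=9.0630 w=3.1782
2: u=-8.7450 w=-17.9902
3: u=-14.5563 w=-12.8168
4: u=6.4458 w=10.4625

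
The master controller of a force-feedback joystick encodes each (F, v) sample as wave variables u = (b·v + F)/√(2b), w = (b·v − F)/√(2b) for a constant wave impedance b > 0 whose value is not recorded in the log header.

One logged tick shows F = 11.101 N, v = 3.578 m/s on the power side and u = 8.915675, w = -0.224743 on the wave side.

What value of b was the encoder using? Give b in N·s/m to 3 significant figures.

b = 2.95 N·s/m

u + w = 8.690932;  u + w = √(2b)·v, so √(2b) = 8.690932/3.578 = 2.428992.
b = (√(2b))²/2 = 5.900000/2 = 2.950000.
(Check via u − w = 2F/√(2b): u − w = 9.140418, 2F/√(2b) = 9.140419.)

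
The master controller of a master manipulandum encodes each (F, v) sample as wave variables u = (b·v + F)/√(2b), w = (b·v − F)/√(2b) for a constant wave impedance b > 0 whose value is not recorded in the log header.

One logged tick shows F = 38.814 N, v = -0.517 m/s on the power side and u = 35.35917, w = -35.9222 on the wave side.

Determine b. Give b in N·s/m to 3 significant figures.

b = 0.593 N·s/m

u + w = -0.56303;  u + w = √(2b)·v, so √(2b) = -0.56303/(-0.517) = 1.08903.
b = (√(2b))²/2 = 1.18599/2 = 0.59300.
(Check via u − w = 2F/√(2b): u − w = 71.28137, 2F/√(2b) = 71.28159.)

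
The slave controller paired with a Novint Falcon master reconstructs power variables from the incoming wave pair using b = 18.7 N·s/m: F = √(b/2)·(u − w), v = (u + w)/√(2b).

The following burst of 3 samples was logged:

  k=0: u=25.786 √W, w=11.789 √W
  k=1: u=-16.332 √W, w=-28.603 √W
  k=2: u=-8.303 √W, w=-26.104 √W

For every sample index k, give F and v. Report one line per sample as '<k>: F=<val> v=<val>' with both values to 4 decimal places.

k=0: u−w=13.9970, u+w=37.5750; √(b/2)=3.0578, √(2b)=6.1156; F=3.0578×13.997=42.7997, v=37.5750/6.1156=6.1442
k=1: u−w=12.2710, u+w=-44.9350; √(b/2)=3.0578, √(2b)=6.1156; F=3.0578×12.271=37.5220, v=-44.9350/6.1156=-7.3477
k=2: u−w=17.8010, u+w=-34.4070; √(b/2)=3.0578, √(2b)=6.1156; F=3.0578×17.801=54.4315, v=-34.4070/6.1156=-5.6261

0: F=42.7997 v=6.1442
1: F=37.5220 v=-7.3477
2: F=54.4315 v=-5.6261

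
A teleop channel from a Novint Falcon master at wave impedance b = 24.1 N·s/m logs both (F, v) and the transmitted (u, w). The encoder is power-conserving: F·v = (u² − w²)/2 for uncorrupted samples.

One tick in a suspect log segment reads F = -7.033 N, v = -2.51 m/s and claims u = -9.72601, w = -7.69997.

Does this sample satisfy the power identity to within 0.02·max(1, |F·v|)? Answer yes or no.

F·v = (-7.033)×(-2.51) = 17.6528 W.
(u² − w²)/2 = (94.5953 − 59.2895)/2 = 17.6529 W.
|Δ| = 0.0000;  2% of max(1, |F·v|) = 0.3531.

yes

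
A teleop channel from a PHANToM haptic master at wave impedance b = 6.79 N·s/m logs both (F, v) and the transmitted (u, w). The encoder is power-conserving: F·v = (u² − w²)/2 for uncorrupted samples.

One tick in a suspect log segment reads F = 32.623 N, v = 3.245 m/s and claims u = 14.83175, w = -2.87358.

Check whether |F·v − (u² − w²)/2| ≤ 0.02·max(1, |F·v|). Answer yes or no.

yes

F·v = 32.623×3.245 = 105.86163 W.
(u² − w²)/2 = (219.98081 − 8.25746)/2 = 105.86167 W.
|Δ| = 0.00004;  2% of max(1, |F·v|) = 2.11723.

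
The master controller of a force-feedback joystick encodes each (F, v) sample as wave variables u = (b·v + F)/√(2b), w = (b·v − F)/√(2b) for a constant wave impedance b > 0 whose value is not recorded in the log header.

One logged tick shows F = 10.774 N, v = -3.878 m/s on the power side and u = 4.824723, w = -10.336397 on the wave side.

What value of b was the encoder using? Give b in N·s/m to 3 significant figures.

b = 1.01 N·s/m

u + w = -5.511674;  u + w = √(2b)·v, so √(2b) = -5.511674/(-3.878) = 1.421267.
b = (√(2b))²/2 = 2.020000/2 = 1.010000.
(Check via u − w = 2F/√(2b): u − w = 15.161120, 2F/√(2b) = 15.161119.)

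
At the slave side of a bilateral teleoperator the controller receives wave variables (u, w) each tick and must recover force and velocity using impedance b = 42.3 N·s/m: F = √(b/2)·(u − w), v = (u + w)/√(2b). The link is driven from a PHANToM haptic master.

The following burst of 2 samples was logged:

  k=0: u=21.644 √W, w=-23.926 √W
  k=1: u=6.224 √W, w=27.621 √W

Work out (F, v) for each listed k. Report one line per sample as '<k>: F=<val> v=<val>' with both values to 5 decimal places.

0: F=209.57246 v=-0.24810
1: F=-98.40294 v=3.67967

k=0: u−w=45.57000, u+w=-2.28200; √(b/2)=4.59891, √(2b)=9.19783; F=4.59891×45.57=209.57246, v=-2.28200/9.19783=-0.24810
k=1: u−w=-21.39700, u+w=33.84500; √(b/2)=4.59891, √(2b)=9.19783; F=4.59891×(-21.397)=-98.40294, v=33.84500/9.19783=3.67967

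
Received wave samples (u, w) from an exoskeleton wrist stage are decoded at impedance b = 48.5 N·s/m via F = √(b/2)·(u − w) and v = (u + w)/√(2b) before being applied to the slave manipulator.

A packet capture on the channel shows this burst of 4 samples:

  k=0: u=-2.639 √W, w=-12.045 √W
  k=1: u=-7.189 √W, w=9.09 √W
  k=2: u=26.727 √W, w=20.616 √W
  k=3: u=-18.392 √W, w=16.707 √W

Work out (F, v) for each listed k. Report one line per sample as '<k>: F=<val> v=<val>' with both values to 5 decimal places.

k=0: u−w=9.40600, u+w=-14.68400; √(b/2)=4.92443, √(2b)=9.84886; F=4.92443×9.406=46.31918, v=-14.68400/9.84886=-1.49093
k=1: u−w=-16.27900, u+w=1.90100; √(b/2)=4.92443, √(2b)=9.84886; F=4.92443×(-16.279)=-80.16478, v=1.90100/9.84886=0.19302
k=2: u−w=6.11100, u+w=47.34300; √(b/2)=4.92443, √(2b)=9.84886; F=4.92443×6.111=30.09319, v=47.34300/9.84886=4.80695
k=3: u−w=-35.09900, u+w=-1.68500; √(b/2)=4.92443, √(2b)=9.84886; F=4.92443×(-35.099)=-172.84253, v=-1.68500/9.84886=-0.17109

0: F=46.31918 v=-1.49093
1: F=-80.16478 v=0.19302
2: F=30.09319 v=4.80695
3: F=-172.84253 v=-0.17109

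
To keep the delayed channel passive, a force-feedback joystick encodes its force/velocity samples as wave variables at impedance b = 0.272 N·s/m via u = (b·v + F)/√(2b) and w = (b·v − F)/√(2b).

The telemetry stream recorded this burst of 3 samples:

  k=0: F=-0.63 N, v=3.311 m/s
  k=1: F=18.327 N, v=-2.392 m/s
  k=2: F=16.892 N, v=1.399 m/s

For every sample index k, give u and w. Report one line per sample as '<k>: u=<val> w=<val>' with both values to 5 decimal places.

0: u=0.36687 w=2.07520
1: u=23.96590 w=-25.73015
2: u=23.41836 w=-22.38651

k=0: b·v=0.272×3.311=0.90059; √(2b)=0.73756; u=(0.90059+(-0.63))/0.73756=0.36687, w=(0.90059−(-0.63))/0.73756=2.07520
k=1: b·v=0.272×(-2.392)=-0.65062; √(2b)=0.73756; u=(-0.65062+18.327)/0.73756=23.96590, w=(-0.65062−18.327)/0.73756=-25.73015
k=2: b·v=0.272×1.399=0.38053; √(2b)=0.73756; u=(0.38053+16.892)/0.73756=23.41836, w=(0.38053−16.892)/0.73756=-22.38651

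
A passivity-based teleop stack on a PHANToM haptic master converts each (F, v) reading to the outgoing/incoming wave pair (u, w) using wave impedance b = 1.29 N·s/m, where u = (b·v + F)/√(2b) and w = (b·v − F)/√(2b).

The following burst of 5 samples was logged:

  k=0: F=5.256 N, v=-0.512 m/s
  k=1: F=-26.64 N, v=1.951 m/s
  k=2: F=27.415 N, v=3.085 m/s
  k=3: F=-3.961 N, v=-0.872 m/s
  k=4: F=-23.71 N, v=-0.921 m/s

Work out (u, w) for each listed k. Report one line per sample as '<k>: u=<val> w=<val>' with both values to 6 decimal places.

k=0: b·v=1.29×(-0.512)=-0.660480; √(2b)=1.606238; u=(-0.660480+5.256)/1.606238=2.861046, w=(-0.660480−5.256)/1.606238=-3.683440
k=1: b·v=1.29×1.951=2.516790; √(2b)=1.606238; u=(2.516790+(-26.64))/1.606238=-15.018455, w=(2.516790−(-26.64))/1.606238=18.152225
k=2: b·v=1.29×3.085=3.979650; √(2b)=1.606238; u=(3.979650+27.415)/1.606238=19.545455, w=(3.979650−27.415)/1.606238=-14.590212
k=3: b·v=1.29×(-0.872)=-1.124880; √(2b)=1.606238; u=(-1.124880+(-3.961))/1.606238=-3.166331, w=(-1.124880−(-3.961))/1.606238=1.765691
k=4: b·v=1.29×(-0.921)=-1.188090; √(2b)=1.606238; u=(-1.188090+(-23.71))/1.606238=-15.500874, w=(-1.188090−(-23.71))/1.606238=14.021529

0: u=2.861046 w=-3.683440
1: u=-15.018455 w=18.152225
2: u=19.545455 w=-14.590212
3: u=-3.166331 w=1.765691
4: u=-15.500874 w=14.021529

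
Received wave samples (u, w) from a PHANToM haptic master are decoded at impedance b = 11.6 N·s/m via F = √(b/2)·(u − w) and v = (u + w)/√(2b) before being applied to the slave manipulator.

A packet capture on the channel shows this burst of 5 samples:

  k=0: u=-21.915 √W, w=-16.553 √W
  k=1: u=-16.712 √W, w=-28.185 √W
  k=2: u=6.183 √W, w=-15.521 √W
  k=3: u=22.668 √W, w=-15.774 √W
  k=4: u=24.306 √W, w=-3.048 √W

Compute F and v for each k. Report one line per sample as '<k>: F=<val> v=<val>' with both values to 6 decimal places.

k=0: u−w=-5.362000, u+w=-38.468000; √(b/2)=2.408319, √(2b)=4.816638; F=2.408319×(-5.362)=-12.913406, v=-38.468000/4.816638=-7.986484
k=1: u−w=11.473000, u+w=-44.897000; √(b/2)=2.408319, √(2b)=4.816638; F=2.408319×11.473=27.630643, v=-44.897000/4.816638=-9.321232
k=2: u−w=21.704000, u+w=-9.338000; √(b/2)=2.408319, √(2b)=4.816638; F=2.408319×21.704=52.270154, v=-9.338000/4.816638=-1.938697
k=3: u−w=38.442000, u+w=6.894000; √(b/2)=2.408319, √(2b)=4.816638; F=2.408319×38.442=92.580596, v=6.894000/4.816638=1.431289
k=4: u−w=27.354000, u+w=21.258000; √(b/2)=2.408319, √(2b)=4.816638; F=2.408319×27.354=65.877156, v=21.258000/4.816638=4.413452

0: F=-12.913406 v=-7.986484
1: F=27.630643 v=-9.321232
2: F=52.270154 v=-1.938697
3: F=92.580596 v=1.431289
4: F=65.877156 v=4.413452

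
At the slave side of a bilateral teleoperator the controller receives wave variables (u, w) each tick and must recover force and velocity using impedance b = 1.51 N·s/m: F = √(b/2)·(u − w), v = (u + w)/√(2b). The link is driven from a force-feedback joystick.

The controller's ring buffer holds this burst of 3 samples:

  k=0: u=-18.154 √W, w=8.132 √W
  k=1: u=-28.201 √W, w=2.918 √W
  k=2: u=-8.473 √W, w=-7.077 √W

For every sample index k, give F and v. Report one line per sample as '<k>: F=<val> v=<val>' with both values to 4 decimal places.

k=0: u−w=-26.2860, u+w=-10.0220; √(b/2)=0.8689, √(2b)=1.7378; F=0.8689×(-26.286)=-22.8401, v=-10.0220/1.7378=-5.7670
k=1: u−w=-31.1190, u+w=-25.2830; √(b/2)=0.8689, √(2b)=1.7378; F=0.8689×(-31.119)=-27.0395, v=-25.2830/1.7378=-14.5487
k=2: u−w=-1.3960, u+w=-15.5500; √(b/2)=0.8689, √(2b)=1.7378; F=0.8689×(-1.396)=-1.2130, v=-15.5500/1.7378=-8.9480

0: F=-22.8401 v=-5.7670
1: F=-27.0395 v=-14.5487
2: F=-1.2130 v=-8.9480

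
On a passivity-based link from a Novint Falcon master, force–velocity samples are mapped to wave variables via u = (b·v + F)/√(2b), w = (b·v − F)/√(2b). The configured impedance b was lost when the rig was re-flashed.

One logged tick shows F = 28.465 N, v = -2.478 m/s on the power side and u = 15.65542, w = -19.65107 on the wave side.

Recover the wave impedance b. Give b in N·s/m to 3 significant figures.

b = 1.3 N·s/m

u + w = -3.99565;  u + w = √(2b)·v, so √(2b) = -3.99565/(-2.478) = 1.61245.
b = (√(2b))²/2 = 2.59999/2 = 1.30000.
(Check via u − w = 2F/√(2b): u − w = 35.30649, 2F/√(2b) = 35.30653.)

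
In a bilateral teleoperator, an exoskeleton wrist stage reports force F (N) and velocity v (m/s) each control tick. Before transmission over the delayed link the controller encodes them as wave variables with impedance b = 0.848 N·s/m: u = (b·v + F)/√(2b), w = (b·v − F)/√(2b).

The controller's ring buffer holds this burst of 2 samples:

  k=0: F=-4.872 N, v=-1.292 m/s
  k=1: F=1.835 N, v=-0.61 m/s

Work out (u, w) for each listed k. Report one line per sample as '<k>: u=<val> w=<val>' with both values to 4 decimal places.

0: u=-4.5823 w=2.8998
1: u=1.0118 w=-1.8062

k=0: b·v=0.848×(-1.292)=-1.0956; √(2b)=1.3023; u=(-1.0956+(-4.872))/1.3023=-4.5823, w=(-1.0956−(-4.872))/1.3023=2.8998
k=1: b·v=0.848×(-0.61)=-0.5173; √(2b)=1.3023; u=(-0.5173+1.835)/1.3023=1.0118, w=(-0.5173−1.835)/1.3023=-1.8062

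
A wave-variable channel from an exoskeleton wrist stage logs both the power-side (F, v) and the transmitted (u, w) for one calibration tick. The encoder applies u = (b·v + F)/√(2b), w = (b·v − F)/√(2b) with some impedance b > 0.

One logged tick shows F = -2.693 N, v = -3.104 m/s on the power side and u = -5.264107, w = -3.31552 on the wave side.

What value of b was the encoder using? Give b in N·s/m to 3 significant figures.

u + w = -8.579627;  u + w = √(2b)·v, so √(2b) = -8.579627/(-3.104) = 2.764055.
b = (√(2b))²/2 = 7.640001/2 = 3.820000.
(Check via u − w = 2F/√(2b): u − w = -1.948587, 2F/√(2b) = -1.948586.)

b = 3.82 N·s/m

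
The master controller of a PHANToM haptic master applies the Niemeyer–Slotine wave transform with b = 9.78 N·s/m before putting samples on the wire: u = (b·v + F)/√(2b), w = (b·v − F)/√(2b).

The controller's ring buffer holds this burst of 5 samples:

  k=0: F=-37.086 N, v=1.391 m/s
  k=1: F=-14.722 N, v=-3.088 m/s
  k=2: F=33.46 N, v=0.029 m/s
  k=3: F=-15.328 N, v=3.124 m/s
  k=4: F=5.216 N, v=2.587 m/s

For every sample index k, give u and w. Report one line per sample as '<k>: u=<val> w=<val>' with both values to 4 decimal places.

k=0: b·v=9.78×1.391=13.6040; √(2b)=4.4227; u=(13.6040+(-37.086))/4.4227=-5.3095, w=(13.6040−(-37.086))/4.4227=11.4614
k=1: b·v=9.78×(-3.088)=-30.2006; √(2b)=4.4227; u=(-30.2006+(-14.722))/4.4227=-10.1574, w=(-30.2006−(-14.722))/4.4227=-3.4998
k=2: b·v=9.78×0.029=0.2836; √(2b)=4.4227; u=(0.2836+33.46)/4.4227=7.6297, w=(0.2836−33.46)/4.4227=-7.5014
k=3: b·v=9.78×3.124=30.5527; √(2b)=4.4227; u=(30.5527+(-15.328))/4.4227=3.4424, w=(30.5527−(-15.328))/4.4227=10.3740
k=4: b·v=9.78×2.587=25.3009; √(2b)=4.4227; u=(25.3009+5.216)/4.4227=6.9001, w=(25.3009−5.216)/4.4227=4.5413

0: u=-5.3095 w=11.4614
1: u=-10.1574 w=-3.4998
2: u=7.6297 w=-7.5014
3: u=3.4424 w=10.3740
4: u=6.9001 w=4.5413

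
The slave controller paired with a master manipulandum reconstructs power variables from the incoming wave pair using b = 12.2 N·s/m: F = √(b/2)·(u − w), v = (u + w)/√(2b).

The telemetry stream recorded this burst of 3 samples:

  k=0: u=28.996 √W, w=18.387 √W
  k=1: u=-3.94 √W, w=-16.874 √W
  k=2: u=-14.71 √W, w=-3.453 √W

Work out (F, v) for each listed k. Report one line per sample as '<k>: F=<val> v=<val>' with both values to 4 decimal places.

k=0: u−w=10.6090, u+w=47.3830; √(b/2)=2.4698, √(2b)=4.9396; F=2.4698×10.609=26.2023, v=47.3830/4.9396=9.5924
k=1: u−w=12.9340, u+w=-20.8140; √(b/2)=2.4698, √(2b)=4.9396; F=2.4698×12.934=31.9446, v=-20.8140/4.9396=-4.2137
k=2: u−w=-11.2570, u+w=-18.1630; √(b/2)=2.4698, √(2b)=4.9396; F=2.4698×(-11.257)=-27.8027, v=-18.1630/4.9396=-3.6770

0: F=26.2023 v=9.5924
1: F=31.9446 v=-4.2137
2: F=-27.8027 v=-3.6770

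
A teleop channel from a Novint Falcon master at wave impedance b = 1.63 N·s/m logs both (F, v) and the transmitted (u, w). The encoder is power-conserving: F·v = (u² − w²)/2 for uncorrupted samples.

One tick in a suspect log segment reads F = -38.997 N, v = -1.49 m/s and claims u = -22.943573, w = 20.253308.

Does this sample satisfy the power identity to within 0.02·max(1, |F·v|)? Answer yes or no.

F·v = (-38.997)×(-1.49) = 58.105530 W.
(u² − w²)/2 = (526.407542 − 410.196485)/2 = 58.105529 W.
|Δ| = 0.000001;  2% of max(1, |F·v|) = 1.162111.

yes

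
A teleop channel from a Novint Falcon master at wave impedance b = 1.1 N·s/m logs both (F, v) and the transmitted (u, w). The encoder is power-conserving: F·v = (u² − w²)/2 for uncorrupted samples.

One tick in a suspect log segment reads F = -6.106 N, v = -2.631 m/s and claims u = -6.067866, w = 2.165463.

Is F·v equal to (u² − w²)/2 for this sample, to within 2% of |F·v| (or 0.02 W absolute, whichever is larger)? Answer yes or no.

yes

F·v = (-6.106)×(-2.631) = 16.064886 W.
(u² − w²)/2 = (36.818998 − 4.689230)/2 = 16.064884 W.
|Δ| = 0.000002;  2% of max(1, |F·v|) = 0.321298.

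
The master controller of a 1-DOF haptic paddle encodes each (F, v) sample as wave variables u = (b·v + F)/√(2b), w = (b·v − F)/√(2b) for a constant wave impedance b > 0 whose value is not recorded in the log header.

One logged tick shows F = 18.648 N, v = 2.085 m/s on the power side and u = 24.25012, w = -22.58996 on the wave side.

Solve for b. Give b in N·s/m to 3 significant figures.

b = 0.317 N·s/m

u + w = 1.66016;  u + w = √(2b)·v, so √(2b) = 1.66016/2.085 = 0.79624.
b = (√(2b))²/2 = 0.63400/2 = 0.31700.
(Check via u − w = 2F/√(2b): u − w = 46.84008, 2F/√(2b) = 46.84016.)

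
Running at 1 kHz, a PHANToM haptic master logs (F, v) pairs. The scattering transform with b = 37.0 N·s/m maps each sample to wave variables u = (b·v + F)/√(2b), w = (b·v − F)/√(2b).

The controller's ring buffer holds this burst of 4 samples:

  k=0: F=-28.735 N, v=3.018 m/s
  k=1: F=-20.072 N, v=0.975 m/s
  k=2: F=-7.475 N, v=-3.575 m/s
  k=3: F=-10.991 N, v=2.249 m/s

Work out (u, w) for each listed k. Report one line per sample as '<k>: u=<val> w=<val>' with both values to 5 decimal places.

0: u=9.64053 w=16.32128
1: u=1.86031 w=6.52696
2: u=-16.24561 w=-14.50771
3: u=8.39564 w=10.95099

k=0: b·v=37.0×3.018=111.66600; √(2b)=8.60233; u=(111.66600+(-28.735))/8.60233=9.64053, w=(111.66600−(-28.735))/8.60233=16.32128
k=1: b·v=37.0×0.975=36.07500; √(2b)=8.60233; u=(36.07500+(-20.072))/8.60233=1.86031, w=(36.07500−(-20.072))/8.60233=6.52696
k=2: b·v=37.0×(-3.575)=-132.27500; √(2b)=8.60233; u=(-132.27500+(-7.475))/8.60233=-16.24561, w=(-132.27500−(-7.475))/8.60233=-14.50771
k=3: b·v=37.0×2.249=83.21300; √(2b)=8.60233; u=(83.21300+(-10.991))/8.60233=8.39564, w=(83.21300−(-10.991))/8.60233=10.95099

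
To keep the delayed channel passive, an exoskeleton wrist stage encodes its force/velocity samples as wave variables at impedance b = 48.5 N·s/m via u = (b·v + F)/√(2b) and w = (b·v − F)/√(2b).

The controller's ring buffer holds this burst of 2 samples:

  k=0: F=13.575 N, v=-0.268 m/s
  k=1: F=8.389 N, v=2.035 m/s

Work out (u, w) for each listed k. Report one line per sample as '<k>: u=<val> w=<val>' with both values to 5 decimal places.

0: u=0.05859 w=-2.69808
1: u=10.87299 w=9.16944

k=0: b·v=48.5×(-0.268)=-12.99800; √(2b)=9.84886; u=(-12.99800+13.575)/9.84886=0.05859, w=(-12.99800−13.575)/9.84886=-2.69808
k=1: b·v=48.5×2.035=98.69750; √(2b)=9.84886; u=(98.69750+8.389)/9.84886=10.87299, w=(98.69750−8.389)/9.84886=9.16944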